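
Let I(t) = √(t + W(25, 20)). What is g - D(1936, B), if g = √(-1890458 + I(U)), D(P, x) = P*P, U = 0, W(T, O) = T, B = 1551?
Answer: -3748096 + I*√1890453 ≈ -3.7481e+6 + 1374.9*I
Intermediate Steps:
I(t) = √(25 + t) (I(t) = √(t + 25) = √(25 + t))
D(P, x) = P²
g = I*√1890453 (g = √(-1890458 + √(25 + 0)) = √(-1890458 + √25) = √(-1890458 + 5) = √(-1890453) = I*√1890453 ≈ 1374.9*I)
g - D(1936, B) = I*√1890453 - 1*1936² = I*√1890453 - 1*3748096 = I*√1890453 - 3748096 = -3748096 + I*√1890453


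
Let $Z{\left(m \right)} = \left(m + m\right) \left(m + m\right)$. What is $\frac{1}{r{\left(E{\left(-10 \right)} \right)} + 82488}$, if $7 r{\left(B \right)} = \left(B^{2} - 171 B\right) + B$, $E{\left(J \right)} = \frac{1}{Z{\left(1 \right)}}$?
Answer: $\frac{16}{1319711} \approx 1.2124 \cdot 10^{-5}$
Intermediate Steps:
$Z{\left(m \right)} = 4 m^{2}$ ($Z{\left(m \right)} = 2 m 2 m = 4 m^{2}$)
$E{\left(J \right)} = \frac{1}{4}$ ($E{\left(J \right)} = \frac{1}{4 \cdot 1^{2}} = \frac{1}{4 \cdot 1} = \frac{1}{4}$)
$r{\left(B \right)} = - \frac{170 B}{7} + \frac{B^{2}}{7}$ ($r{\left(B \right)} = \frac{\left(B^{2} - 171 B\right) + B}{7} = \frac{B^{2} - 170 B}{7} = - \frac{170 B}{7} + \frac{B^{2}}{7}$)
$\frac{1}{r{\left(E{\left(-10 \right)} \right)} + 82488} = \frac{1}{\frac{1}{7} \cdot \frac{1}{4} \left(-170 + \frac{1}{4}\right) + 82488} = \frac{1}{\frac{1}{7} \cdot \frac{1}{4} \left(- \frac{679}{4}\right) + 82488} = \frac{1}{- \frac{97}{16} + 82488} = \frac{1}{\frac{1319711}{16}} = \frac{16}{1319711}$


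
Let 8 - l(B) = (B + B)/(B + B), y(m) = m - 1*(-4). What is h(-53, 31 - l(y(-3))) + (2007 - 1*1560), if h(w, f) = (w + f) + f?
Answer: 442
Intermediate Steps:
y(m) = 4 + m (y(m) = m + 4 = 4 + m)
l(B) = 7 (l(B) = 8 - (B + B)/(B + B) = 8 - 2*B/(2*B) = 8 - 2*B*1/(2*B) = 8 - 1*1 = 8 - 1 = 7)
h(w, f) = w + 2*f (h(w, f) = (f + w) + f = w + 2*f)
h(-53, 31 - l(y(-3))) + (2007 - 1*1560) = (-53 + 2*(31 - 1*7)) + (2007 - 1*1560) = (-53 + 2*(31 - 7)) + (2007 - 1560) = (-53 + 2*24) + 447 = (-53 + 48) + 447 = -5 + 447 = 442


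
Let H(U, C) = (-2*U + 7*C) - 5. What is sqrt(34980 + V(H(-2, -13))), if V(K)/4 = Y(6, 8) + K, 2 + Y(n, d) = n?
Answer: 2*sqrt(8657) ≈ 186.09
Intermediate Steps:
Y(n, d) = -2 + n
H(U, C) = -5 - 2*U + 7*C
V(K) = 16 + 4*K (V(K) = 4*((-2 + 6) + K) = 4*(4 + K) = 16 + 4*K)
sqrt(34980 + V(H(-2, -13))) = sqrt(34980 + (16 + 4*(-5 - 2*(-2) + 7*(-13)))) = sqrt(34980 + (16 + 4*(-5 + 4 - 91))) = sqrt(34980 + (16 + 4*(-92))) = sqrt(34980 + (16 - 368)) = sqrt(34980 - 352) = sqrt(34628) = 2*sqrt(8657)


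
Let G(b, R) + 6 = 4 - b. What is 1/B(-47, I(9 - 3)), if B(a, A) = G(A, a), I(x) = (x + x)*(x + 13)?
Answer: -1/230 ≈ -0.0043478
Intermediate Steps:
G(b, R) = -2 - b (G(b, R) = -6 + (4 - b) = -2 - b)
I(x) = 2*x*(13 + x) (I(x) = (2*x)*(13 + x) = 2*x*(13 + x))
B(a, A) = -2 - A
1/B(-47, I(9 - 3)) = 1/(-2 - 2*(9 - 3)*(13 + (9 - 3))) = 1/(-2 - 2*6*(13 + 6)) = 1/(-2 - 2*6*19) = 1/(-2 - 1*228) = 1/(-2 - 228) = 1/(-230) = -1/230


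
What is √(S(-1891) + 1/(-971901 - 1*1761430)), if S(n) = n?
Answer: I*√14127846993099182/2733331 ≈ 43.486*I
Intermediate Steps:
√(S(-1891) + 1/(-971901 - 1*1761430)) = √(-1891 + 1/(-971901 - 1*1761430)) = √(-1891 + 1/(-971901 - 1761430)) = √(-1891 + 1/(-2733331)) = √(-1891 - 1/2733331) = √(-5168728922/2733331) = I*√14127846993099182/2733331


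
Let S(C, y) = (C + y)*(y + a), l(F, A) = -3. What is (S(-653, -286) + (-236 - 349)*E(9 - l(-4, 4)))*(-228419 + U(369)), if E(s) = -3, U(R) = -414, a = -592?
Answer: -189061138101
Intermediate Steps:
S(C, y) = (-592 + y)*(C + y) (S(C, y) = (C + y)*(y - 592) = (C + y)*(-592 + y) = (-592 + y)*(C + y))
(S(-653, -286) + (-236 - 349)*E(9 - l(-4, 4)))*(-228419 + U(369)) = (((-286)² - 592*(-653) - 592*(-286) - 653*(-286)) + (-236 - 349)*(-3))*(-228419 - 414) = ((81796 + 386576 + 169312 + 186758) - 585*(-3))*(-228833) = (824442 + 1755)*(-228833) = 826197*(-228833) = -189061138101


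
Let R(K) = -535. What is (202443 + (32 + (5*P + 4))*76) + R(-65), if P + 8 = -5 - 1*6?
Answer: 197424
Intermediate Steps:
P = -19 (P = -8 + (-5 - 1*6) = -8 + (-5 - 6) = -8 - 11 = -19)
(202443 + (32 + (5*P + 4))*76) + R(-65) = (202443 + (32 + (5*(-19) + 4))*76) - 535 = (202443 + (32 + (-95 + 4))*76) - 535 = (202443 + (32 - 91)*76) - 535 = (202443 - 59*76) - 535 = (202443 - 4484) - 535 = 197959 - 535 = 197424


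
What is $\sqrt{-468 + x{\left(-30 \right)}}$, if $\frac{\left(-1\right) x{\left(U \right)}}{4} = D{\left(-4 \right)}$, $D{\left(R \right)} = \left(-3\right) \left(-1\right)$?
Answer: $4 i \sqrt{30} \approx 21.909 i$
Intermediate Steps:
$D{\left(R \right)} = 3$
$x{\left(U \right)} = -12$ ($x{\left(U \right)} = \left(-4\right) 3 = -12$)
$\sqrt{-468 + x{\left(-30 \right)}} = \sqrt{-468 - 12} = \sqrt{-480} = 4 i \sqrt{30}$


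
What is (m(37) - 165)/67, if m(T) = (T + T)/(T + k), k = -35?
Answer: -128/67 ≈ -1.9104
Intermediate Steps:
m(T) = 2*T/(-35 + T) (m(T) = (T + T)/(T - 35) = (2*T)/(-35 + T) = 2*T/(-35 + T))
(m(37) - 165)/67 = (2*37/(-35 + 37) - 165)/67 = (2*37/2 - 165)*(1/67) = (2*37*(½) - 165)*(1/67) = (37 - 165)*(1/67) = -128*1/67 = -128/67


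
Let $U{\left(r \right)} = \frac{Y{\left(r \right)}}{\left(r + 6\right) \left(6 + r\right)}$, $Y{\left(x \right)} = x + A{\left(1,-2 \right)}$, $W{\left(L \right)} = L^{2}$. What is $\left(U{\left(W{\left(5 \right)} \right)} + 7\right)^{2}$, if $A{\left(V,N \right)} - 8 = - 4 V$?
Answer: $\frac{45643536}{923521} \approx 49.423$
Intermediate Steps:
$A{\left(V,N \right)} = 8 - 4 V$
$Y{\left(x \right)} = 4 + x$ ($Y{\left(x \right)} = x + \left(8 - 4\right) = x + 4 = 4 + x$)
$U{\left(r \right)} = \frac{4 + r}{\left(6 + r\right)^{2}}$ ($U{\left(r \right)} = \frac{4 + r}{\left(r + 6\right) \left(6 + r\right)} = \frac{4 + r}{\left(6 + r\right) \left(6 + r\right)} = \frac{4 + r}{\left(6 + r\right)^{2}}$)
$\left(U{\left(W{\left(5 \right)} \right)} + 7\right)^{2} = \left(\frac{4 + 5^{2}}{\left(6 + 5^{2}\right)^{2}} + 7\right)^{2} = \left(\frac{4 + 25}{\left(6 + 25\right)^{2}} + 7\right)^{2} = \left(\frac{1}{961} \cdot 29 + 7\right)^{2} = \left(\frac{29}{961} + 7\right)^{2} = \left(\frac{6756}{961}\right)^{2} = \frac{45643536}{923521}$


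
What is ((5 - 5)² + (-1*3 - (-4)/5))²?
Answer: 121/25 ≈ 4.8400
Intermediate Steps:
((5 - 5)² + (-1*3 - (-4)/5))² = (0² + (-3 - (-4)/5))² = (0 + (-3 - 2*(-⅖)))² = (0 + (-3 + ⅘))² = (0 - 11/5)² = (-11/5)² = 121/25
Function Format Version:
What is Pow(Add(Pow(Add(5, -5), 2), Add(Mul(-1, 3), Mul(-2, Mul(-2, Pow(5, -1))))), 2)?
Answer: Rational(121, 25) ≈ 4.8400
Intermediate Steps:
Pow(Add(Pow(Add(5, -5), 2), Add(Mul(-1, 3), Mul(-2, Mul(-2, Pow(5, -1))))), 2) = Pow(Add(Pow(0, 2), Add(-3, Mul(-2, Mul(-2, Rational(1, 5))))), 2) = Pow(Add(0, Add(-3, Mul(-2, Rational(-2, 5)))), 2) = Pow(Add(0, Add(-3, Rational(4, 5))), 2) = Pow(Add(0, Rational(-11, 5)), 2) = Pow(Rational(-11, 5), 2) = Rational(121, 25)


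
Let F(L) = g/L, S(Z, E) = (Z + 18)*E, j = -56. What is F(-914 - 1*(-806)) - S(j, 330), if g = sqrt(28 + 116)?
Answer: 112859/9 ≈ 12540.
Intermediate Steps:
g = 12 (g = sqrt(144) = 12)
S(Z, E) = E*(18 + Z) (S(Z, E) = (18 + Z)*E = E*(18 + Z))
F(L) = 12/L
F(-914 - 1*(-806)) - S(j, 330) = 12/(-914 - 1*(-806)) - 330*(18 - 56) = 12/(-914 + 806) - 330*(-38) = 12/(-108) - 1*(-12540) = 12*(-1/108) + 12540 = -1/9 + 12540 = 112859/9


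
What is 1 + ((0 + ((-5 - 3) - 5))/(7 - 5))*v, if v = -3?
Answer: 41/2 ≈ 20.500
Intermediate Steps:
1 + ((0 + ((-5 - 3) - 5))/(7 - 5))*v = 1 + ((0 + ((-5 - 3) - 5))/(7 - 5))*(-3) = 1 + ((0 + (-8 - 5))/2)*(-3) = 1 + ((0 - 13)*(1/2))*(-3) = 1 - 13*1/2*(-3) = 1 - 13/2*(-3) = 1 + 39/2 = 41/2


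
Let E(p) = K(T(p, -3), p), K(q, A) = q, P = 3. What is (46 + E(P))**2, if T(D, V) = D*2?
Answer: 2704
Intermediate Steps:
T(D, V) = 2*D
E(p) = 2*p
(46 + E(P))**2 = (46 + 2*3)**2 = (46 + 6)**2 = 52**2 = 2704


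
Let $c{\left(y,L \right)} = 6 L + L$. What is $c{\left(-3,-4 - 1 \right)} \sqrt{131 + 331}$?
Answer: $- 35 \sqrt{462} \approx -752.3$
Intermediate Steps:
$c{\left(y,L \right)} = 7 L$
$c{\left(-3,-4 - 1 \right)} \sqrt{131 + 331} = 7 \left(-4 - 1\right) \sqrt{131 + 331} = 7 \left(-5\right) \sqrt{462} = - 35 \sqrt{462}$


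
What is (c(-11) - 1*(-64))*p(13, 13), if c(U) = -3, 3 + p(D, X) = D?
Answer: 610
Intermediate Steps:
p(D, X) = -3 + D
(c(-11) - 1*(-64))*p(13, 13) = (-3 - 1*(-64))*(-3 + 13) = (-3 + 64)*10 = 61*10 = 610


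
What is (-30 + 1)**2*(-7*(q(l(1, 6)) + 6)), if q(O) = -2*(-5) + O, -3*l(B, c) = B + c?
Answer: -241367/3 ≈ -80456.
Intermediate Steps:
l(B, c) = -B/3 - c/3 (l(B, c) = -(B + c)/3 = -B/3 - c/3)
q(O) = 10 + O
(-30 + 1)**2*(-7*(q(l(1, 6)) + 6)) = (-30 + 1)**2*(-7*((10 + (-1/3*1 - 1/3*6)) + 6)) = (-29)**2*(-7*((10 + (-1/3 - 2)) + 6)) = 841*(-7*((10 - 7/3) + 6)) = 841*(-7*(23/3 + 6)) = 841*(-7*41/3) = 841*(-287/3) = -241367/3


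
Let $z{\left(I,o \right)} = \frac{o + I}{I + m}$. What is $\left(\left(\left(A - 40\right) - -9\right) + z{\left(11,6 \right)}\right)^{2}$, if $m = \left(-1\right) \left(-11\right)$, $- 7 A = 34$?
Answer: $\frac{29192409}{23716} \approx 1230.9$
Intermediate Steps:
$A = - \frac{34}{7}$ ($A = \left(- \frac{1}{7}\right) 34 = - \frac{34}{7} \approx -4.8571$)
$m = 11$
$z{\left(I,o \right)} = \frac{I + o}{11 + I}$ ($z{\left(I,o \right)} = \frac{o + I}{I + 11} = \frac{I + o}{11 + I}$)
$\left(\left(\left(A - 40\right) - -9\right) + z{\left(11,6 \right)}\right)^{2} = \left(\left(\left(- \frac{34}{7} - 40\right) - -9\right) + \frac{11 + 6}{11 + 11}\right)^{2} = \left(\left(\left(- \frac{34}{7} - 40\right) + 9\right) + \frac{1}{22} \cdot 17\right)^{2} = \left(\left(- \frac{314}{7} + 9\right) + \frac{1}{22} \cdot 17\right)^{2} = \left(- \frac{251}{7} + \frac{17}{22}\right)^{2} = \left(- \frac{5403}{154}\right)^{2} = \frac{29192409}{23716}$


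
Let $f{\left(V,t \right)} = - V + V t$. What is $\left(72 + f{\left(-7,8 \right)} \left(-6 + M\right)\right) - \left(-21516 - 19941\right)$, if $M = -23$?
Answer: $42950$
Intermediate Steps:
$\left(72 + f{\left(-7,8 \right)} \left(-6 + M\right)\right) - \left(-21516 - 19941\right) = \left(72 + - 7 \left(-1 + 8\right) \left(-6 - 23\right)\right) - \left(-21516 - 19941\right) = \left(72 + \left(-7\right) 7 \left(-29\right)\right) - -41457 = \left(72 - -1421\right) + 41457 = \left(72 + 1421\right) + 41457 = 1493 + 41457 = 42950$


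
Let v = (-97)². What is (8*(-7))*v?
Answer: -526904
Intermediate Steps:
v = 9409
(8*(-7))*v = (8*(-7))*9409 = -56*9409 = -526904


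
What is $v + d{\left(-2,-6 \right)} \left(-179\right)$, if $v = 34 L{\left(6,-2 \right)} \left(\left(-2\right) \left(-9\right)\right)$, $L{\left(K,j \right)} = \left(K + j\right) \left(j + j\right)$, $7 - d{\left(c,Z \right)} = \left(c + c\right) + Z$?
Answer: $-12835$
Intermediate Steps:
$d{\left(c,Z \right)} = 7 - Z - 2 c$ ($d{\left(c,Z \right)} = 7 - \left(\left(c + c\right) + Z\right) = 7 - \left(2 c + Z\right) = 7 - \left(Z + 2 c\right) = 7 - Z - 2 c$)
$L{\left(K,j \right)} = 2 j \left(K + j\right)$ ($L{\left(K,j \right)} = \left(K + j\right) 2 j = 2 j \left(K + j\right)$)
$v = -9792$ ($v = 34 \cdot 2 \left(-2\right) \left(6 - 2\right) \left(\left(-2\right) \left(-9\right)\right) = 34 \cdot 2 \left(-2\right) 4 \cdot 18 = 34 \left(-16\right) 18 = \left(-544\right) 18 = -9792$)
$v + d{\left(-2,-6 \right)} \left(-179\right) = -9792 + \left(7 - -6 - -4\right) \left(-179\right) = -9792 + \left(7 + 6 + 4\right) \left(-179\right) = -9792 + 17 \left(-179\right) = -9792 - 3043 = -12835$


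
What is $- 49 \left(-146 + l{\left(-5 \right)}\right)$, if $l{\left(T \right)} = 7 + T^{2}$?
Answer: $5586$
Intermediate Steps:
$- 49 \left(-146 + l{\left(-5 \right)}\right) = - 49 \left(-146 + \left(7 + \left(-5\right)^{2}\right)\right) = - 49 \left(-146 + \left(7 + 25\right)\right) = - 49 \left(-146 + 32\right) = \left(-49\right) \left(-114\right) = 5586$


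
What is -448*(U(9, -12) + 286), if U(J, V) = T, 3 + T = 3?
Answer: -128128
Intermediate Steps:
T = 0 (T = -3 + 3 = 0)
U(J, V) = 0
-448*(U(9, -12) + 286) = -448*(0 + 286) = -448*286 = -128128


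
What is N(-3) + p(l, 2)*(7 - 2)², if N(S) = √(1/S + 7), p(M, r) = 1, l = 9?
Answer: 25 + 2*√15/3 ≈ 27.582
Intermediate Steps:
N(S) = √(7 + 1/S)
N(-3) + p(l, 2)*(7 - 2)² = √(7 + 1/(-3)) + 1*(7 - 2)² = √(7 - ⅓) + 1*5² = √(20/3) + 1*25 = 2*√15/3 + 25 = 25 + 2*√15/3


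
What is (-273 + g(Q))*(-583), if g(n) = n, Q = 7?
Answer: 155078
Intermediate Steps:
(-273 + g(Q))*(-583) = (-273 + 7)*(-583) = -266*(-583) = 155078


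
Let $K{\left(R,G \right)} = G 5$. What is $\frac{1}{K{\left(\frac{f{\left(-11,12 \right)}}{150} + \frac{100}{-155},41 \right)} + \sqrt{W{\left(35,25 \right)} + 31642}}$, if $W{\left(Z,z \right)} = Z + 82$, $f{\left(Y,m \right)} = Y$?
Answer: $\frac{205}{10266} - \frac{\sqrt{31759}}{10266} \approx 0.0026095$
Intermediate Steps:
$W{\left(Z,z \right)} = 82 + Z$
$K{\left(R,G \right)} = 5 G$
$\frac{1}{K{\left(\frac{f{\left(-11,12 \right)}}{150} + \frac{100}{-155},41 \right)} + \sqrt{W{\left(35,25 \right)} + 31642}} = \frac{1}{5 \cdot 41 + \sqrt{\left(82 + 35\right) + 31642}} = \frac{1}{205 + \sqrt{117 + 31642}} = \frac{1}{205 + \sqrt{31759}}$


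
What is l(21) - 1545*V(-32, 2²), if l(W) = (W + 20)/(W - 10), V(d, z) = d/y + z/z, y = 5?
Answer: 91814/11 ≈ 8346.7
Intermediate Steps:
V(d, z) = 1 + d/5 (V(d, z) = d/5 + z/z = d*(⅕) + 1 = d/5 + 1 = 1 + d/5)
l(W) = (20 + W)/(-10 + W)
l(21) - 1545*V(-32, 2²) = (20 + 21)/(-10 + 21) - 1545*(1 + (⅕)*(-32)) = 41/11 - 1545*(1 - 32/5) = (1/11)*41 - 1545*(-27/5) = 41/11 + 8343 = 91814/11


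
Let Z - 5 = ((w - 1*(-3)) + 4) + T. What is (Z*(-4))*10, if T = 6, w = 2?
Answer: -800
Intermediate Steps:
Z = 20 (Z = 5 + (((2 - 1*(-3)) + 4) + 6) = 5 + (((2 + 3) + 4) + 6) = 5 + ((5 + 4) + 6) = 5 + (9 + 6) = 5 + 15 = 20)
(Z*(-4))*10 = (20*(-4))*10 = -80*10 = -800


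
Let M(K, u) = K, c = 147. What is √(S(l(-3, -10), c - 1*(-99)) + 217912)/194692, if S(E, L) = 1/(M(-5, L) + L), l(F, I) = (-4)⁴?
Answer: √12656547113/46920772 ≈ 0.0023977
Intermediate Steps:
l(F, I) = 256
S(E, L) = 1/(-5 + L)
√(S(l(-3, -10), c - 1*(-99)) + 217912)/194692 = √(1/(-5 + (147 - 1*(-99))) + 217912)/194692 = √(1/(-5 + (147 + 99)) + 217912)*(1/194692) = √(1/(-5 + 246) + 217912)*(1/194692) = √(1/241 + 217912)*(1/194692) = √(52516793/241)*(1/194692) = (√12656547113/241)*(1/194692) = √12656547113/46920772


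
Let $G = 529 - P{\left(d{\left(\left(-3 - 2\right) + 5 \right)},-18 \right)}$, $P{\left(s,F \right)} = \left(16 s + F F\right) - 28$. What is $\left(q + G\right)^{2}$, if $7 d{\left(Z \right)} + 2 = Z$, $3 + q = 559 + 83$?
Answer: $\frac{37650496}{49} \approx 7.6838 \cdot 10^{5}$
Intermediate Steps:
$q = 639$ ($q = -3 + \left(559 + 83\right) = -3 + 642 = 639$)
$d{\left(Z \right)} = - \frac{2}{7} + \frac{Z}{7}$
$P{\left(s,F \right)} = -28 + F^{2} + 16 s$ ($P{\left(s,F \right)} = \left(16 s + F^{2}\right) - 28 = \left(F^{2} + 16 s\right) - 28 = -28 + F^{2} + 16 s$)
$G = \frac{1663}{7}$ ($G = 529 - \left(-28 + \left(-18\right)^{2} + 16 \left(- \frac{2}{7} + \frac{\left(-3 - 2\right) + 5}{7}\right)\right) = 529 - \left(-28 + 324 + 16 \left(- \frac{2}{7} + \frac{-5 + 5}{7}\right)\right) = 529 - \left(-28 + 324 + 16 \left(- \frac{2}{7} + \frac{1}{7} \cdot 0\right)\right) = 529 - \left(-28 + 324 + 16 \left(- \frac{2}{7} + 0\right)\right) = 529 - \left(-28 + 324 + 16 \left(- \frac{2}{7}\right)\right) = 529 - \left(-28 + 324 - \frac{32}{7}\right) = 529 - \frac{2040}{7} = \frac{1663}{7} \approx 237.57$)
$\left(q + G\right)^{2} = \left(639 + \frac{1663}{7}\right)^{2} = \left(\frac{6136}{7}\right)^{2} = \frac{37650496}{49}$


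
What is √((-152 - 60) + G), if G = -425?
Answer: 7*I*√13 ≈ 25.239*I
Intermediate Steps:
√((-152 - 60) + G) = √((-152 - 60) - 425) = √(-212 - 425) = √(-637) = 7*I*√13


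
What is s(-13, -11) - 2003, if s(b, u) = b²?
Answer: -1834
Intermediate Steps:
s(-13, -11) - 2003 = (-13)² - 2003 = 169 - 2003 = -1834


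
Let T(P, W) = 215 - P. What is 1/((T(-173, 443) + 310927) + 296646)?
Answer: 1/607961 ≈ 1.6448e-6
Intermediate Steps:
1/((T(-173, 443) + 310927) + 296646) = 1/(((215 - 1*(-173)) + 310927) + 296646) = 1/(((215 + 173) + 310927) + 296646) = 1/((388 + 310927) + 296646) = 1/(311315 + 296646) = 1/607961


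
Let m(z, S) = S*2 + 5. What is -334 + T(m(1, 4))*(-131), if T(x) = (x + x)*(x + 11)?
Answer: -82078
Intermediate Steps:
m(z, S) = 5 + 2*S (m(z, S) = 2*S + 5 = 5 + 2*S)
T(x) = 2*x*(11 + x) (T(x) = (2*x)*(11 + x) = 2*x*(11 + x))
-334 + T(m(1, 4))*(-131) = -334 + (2*(5 + 2*4)*(11 + (5 + 2*4)))*(-131) = -334 + (2*(5 + 8)*(11 + (5 + 8)))*(-131) = -334 + (2*13*(11 + 13))*(-131) = -334 + (2*13*24)*(-131) = -334 + 624*(-131) = -334 - 81744 = -82078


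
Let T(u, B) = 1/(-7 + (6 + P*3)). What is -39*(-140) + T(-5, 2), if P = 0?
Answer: 5459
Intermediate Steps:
T(u, B) = -1 (T(u, B) = 1/(-7 + (6 + 0*3)) = 1/(-7 + (6 + 0)) = 1/(-7 + 6) = 1/(-1) = -1)
-39*(-140) + T(-5, 2) = -39*(-140) - 1 = 5460 - 1 = 5459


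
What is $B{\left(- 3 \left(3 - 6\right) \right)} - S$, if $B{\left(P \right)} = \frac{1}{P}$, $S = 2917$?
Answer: $- \frac{26252}{9} \approx -2916.9$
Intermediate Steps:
$B{\left(- 3 \left(3 - 6\right) \right)} - S = \frac{1}{\left(-3\right) \left(3 - 6\right)} - 2917 = \frac{1}{\left(-3\right) \left(-3\right)} - 2917 = \frac{1}{9} - 2917 = - \frac{26252}{9}$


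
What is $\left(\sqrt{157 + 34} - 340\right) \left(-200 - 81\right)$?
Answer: $95540 - 281 \sqrt{191} \approx 91657.0$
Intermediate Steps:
$\left(\sqrt{157 + 34} - 340\right) \left(-200 - 81\right) = \left(\sqrt{191} - 340\right) \left(-281\right) = \left(-340 + \sqrt{191}\right) \left(-281\right) = 95540 - 281 \sqrt{191}$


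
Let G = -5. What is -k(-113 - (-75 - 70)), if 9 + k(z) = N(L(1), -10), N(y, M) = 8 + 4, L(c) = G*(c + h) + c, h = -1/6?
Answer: -3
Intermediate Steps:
h = -1/6 (h = -1*1/6 = -1/6 ≈ -0.16667)
L(c) = 5/6 - 4*c (L(c) = -5*(c - 1/6) + c = -5*(-1/6 + c) + c = (5/6 - 5*c) + c = 5/6 - 4*c)
N(y, M) = 12
k(z) = 3 (k(z) = -9 + 12 = 3)
-k(-113 - (-75 - 70)) = -1*3 = -3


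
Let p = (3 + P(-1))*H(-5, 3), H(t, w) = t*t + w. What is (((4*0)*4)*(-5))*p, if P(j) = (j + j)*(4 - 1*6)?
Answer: 0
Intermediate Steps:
H(t, w) = w + t² (H(t, w) = t² + w = w + t²)
P(j) = -4*j (P(j) = (2*j)*(4 - 6) = (2*j)*(-2) = -4*j)
p = 196 (p = (3 - 4*(-1))*(3 + (-5)²) = (3 + 4)*(3 + 25) = 7*28 = 196)
(((4*0)*4)*(-5))*p = (((4*0)*4)*(-5))*196 = ((0*4)*(-5))*196 = (0*(-5))*196 = 0*196 = 0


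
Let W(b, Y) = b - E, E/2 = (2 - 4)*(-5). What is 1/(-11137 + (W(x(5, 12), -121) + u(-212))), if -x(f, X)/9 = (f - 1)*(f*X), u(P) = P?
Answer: -1/13529 ≈ -7.3915e-5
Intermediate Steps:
x(f, X) = -9*X*f*(-1 + f) (x(f, X) = -9*(f - 1)*f*X = -9*(-1 + f)*X*f = -9*X*f*(-1 + f))
E = 20 (E = 2*((2 - 4)*(-5)) = 2*(-2*(-5)) = 2*10 = 20)
W(b, Y) = -20 + b (W(b, Y) = b - 1*20 = b - 20 = -20 + b)
1/(-11137 + (W(x(5, 12), -121) + u(-212))) = 1/(-11137 + ((-20 + 9*12*5*(1 - 1*5)) - 212)) = 1/(-11137 + ((-20 + 9*12*5*(1 - 5)) - 212)) = 1/(-11137 + ((-20 + 9*12*5*(-4)) - 212)) = 1/(-11137 + ((-20 - 2160) - 212)) = 1/(-11137 + (-2180 - 212)) = 1/(-11137 - 2392) = 1/(-13529) = -1/13529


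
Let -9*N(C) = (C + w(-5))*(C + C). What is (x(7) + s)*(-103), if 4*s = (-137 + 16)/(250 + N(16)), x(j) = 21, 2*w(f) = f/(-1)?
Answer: -14232849/6632 ≈ -2146.1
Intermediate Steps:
w(f) = -f/2 (w(f) = (f/(-1))/2 = (f*(-1))/2 = (-f)/2 = -f/2)
N(C) = -2*C*(5/2 + C)/9 (N(C) = -(C - 1/2*(-5))*(C + C)/9 = -(C + 5/2)*2*C/9 = -(5/2 + C)*2*C/9 = -2*C*(5/2 + C)/9)
s = -1089/6632 (s = ((-137 + 16)/(250 - 1/9*16*(5 + 2*16)))/4 = (-121/(250 - 1/9*16*(5 + 32)))/4 = (-121/(250 - 1/9*16*37))/4 = (-121/(250 - 592/9))/4 = (-121/1658/9)/4 = (-121*9/1658)/4 = (1/4)*(-1089/1658) = -1089/6632 ≈ -0.16420)
(x(7) + s)*(-103) = (21 - 1089/6632)*(-103) = (138183/6632)*(-103) = -14232849/6632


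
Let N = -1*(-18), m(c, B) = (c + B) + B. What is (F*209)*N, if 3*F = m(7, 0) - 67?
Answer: -75240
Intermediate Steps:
m(c, B) = c + 2*B (m(c, B) = (B + c) + B = c + 2*B)
N = 18
F = -20 (F = ((7 + 2*0) - 67)/3 = ((7 + 0) - 67)/3 = (7 - 67)/3 = (⅓)*(-60) = -20)
(F*209)*N = -20*209*18 = -4180*18 = -75240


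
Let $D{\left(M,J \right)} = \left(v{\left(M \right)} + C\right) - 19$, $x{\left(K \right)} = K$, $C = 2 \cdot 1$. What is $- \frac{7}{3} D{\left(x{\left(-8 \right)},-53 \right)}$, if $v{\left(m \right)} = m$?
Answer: $\frac{175}{3} \approx 58.333$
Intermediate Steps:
$C = 2$
$D{\left(M,J \right)} = -17 + M$ ($D{\left(M,J \right)} = \left(M + 2\right) - 19 = \left(2 + M\right) - 19 = -17 + M$)
$- \frac{7}{3} D{\left(x{\left(-8 \right)},-53 \right)} = - \frac{7}{3} \left(-17 - 8\right) = \left(-7\right) \frac{1}{3} \left(-25\right) = \left(- \frac{7}{3}\right) \left(-25\right) = \frac{175}{3}$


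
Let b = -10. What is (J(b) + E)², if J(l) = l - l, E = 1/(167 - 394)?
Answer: 1/51529 ≈ 1.9407e-5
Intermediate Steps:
E = -1/227 (E = 1/(-227) = -1/227 ≈ -0.0044053)
J(l) = 0
(J(b) + E)² = (0 - 1/227)² = (-1/227)² = 1/51529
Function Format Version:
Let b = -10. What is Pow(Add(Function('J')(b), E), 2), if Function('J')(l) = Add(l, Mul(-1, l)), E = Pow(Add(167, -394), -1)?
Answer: Rational(1, 51529) ≈ 1.9407e-5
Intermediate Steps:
E = Rational(-1, 227) (E = Pow(-227, -1) = Rational(-1, 227) ≈ -0.0044053)
Function('J')(l) = 0
Pow(Add(Function('J')(b), E), 2) = Pow(Add(0, Rational(-1, 227)), 2) = Pow(Rational(-1, 227), 2) = Rational(1, 51529)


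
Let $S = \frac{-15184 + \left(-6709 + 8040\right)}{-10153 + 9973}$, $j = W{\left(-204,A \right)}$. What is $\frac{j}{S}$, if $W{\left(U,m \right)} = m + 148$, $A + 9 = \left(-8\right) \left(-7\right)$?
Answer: $\frac{35100}{13853} \approx 2.5337$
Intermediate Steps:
$A = 47$ ($A = -9 - -56 = -9 + 56 = 47$)
$W{\left(U,m \right)} = 148 + m$
$j = 195$ ($j = 148 + 47 = 195$)
$S = \frac{13853}{180}$ ($S = \frac{-15184 + 1331}{-180} = \left(-13853\right) \left(- \frac{1}{180}\right) = \frac{13853}{180} \approx 76.961$)
$\frac{j}{S} = \frac{195}{\frac{13853}{180}} = 195 \cdot \frac{180}{13853} = \frac{35100}{13853}$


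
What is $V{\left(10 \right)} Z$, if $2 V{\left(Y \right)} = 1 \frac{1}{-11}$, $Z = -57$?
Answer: $\frac{57}{22} \approx 2.5909$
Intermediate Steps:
$V{\left(Y \right)} = - \frac{1}{22}$ ($V{\left(Y \right)} = \frac{1 \frac{1}{-11}}{2} = \frac{1 \left(- \frac{1}{11}\right)}{2} = \frac{1}{2} \left(- \frac{1}{11}\right) = - \frac{1}{22}$)
$V{\left(10 \right)} Z = \left(- \frac{1}{22}\right) \left(-57\right) = \frac{57}{22}$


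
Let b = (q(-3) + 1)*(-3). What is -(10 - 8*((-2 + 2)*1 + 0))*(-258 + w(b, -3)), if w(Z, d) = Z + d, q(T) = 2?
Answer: 2700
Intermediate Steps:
b = -9 (b = (2 + 1)*(-3) = 3*(-3) = -9)
-(10 - 8*((-2 + 2)*1 + 0))*(-258 + w(b, -3)) = -(10 - 8*((-2 + 2)*1 + 0))*(-258 + (-9 - 3)) = -(10 - 8*(0*1 + 0))*(-258 - 12) = -(10 - 8*(0 + 0))*(-270) = -(10 - 8*0)*(-270) = -(10 + 0)*(-270) = -10*(-270) = -1*(-2700) = 2700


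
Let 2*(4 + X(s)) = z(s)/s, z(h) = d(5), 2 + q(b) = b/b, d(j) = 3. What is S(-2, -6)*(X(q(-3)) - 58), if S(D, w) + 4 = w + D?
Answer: 762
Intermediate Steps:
S(D, w) = -4 + D + w (S(D, w) = -4 + (w + D) = -4 + (D + w) = -4 + D + w)
q(b) = -1 (q(b) = -2 + b/b = -2 + 1 = -1)
z(h) = 3
X(s) = -4 + 3/(2*s) (X(s) = -4 + (3/s)/2 = -4 + 3/(2*s))
S(-2, -6)*(X(q(-3)) - 58) = (-4 - 2 - 6)*((-4 + (3/2)/(-1)) - 58) = -12*((-4 + (3/2)*(-1)) - 58) = -12*((-4 - 3/2) - 58) = -12*(-11/2 - 58) = -12*(-127/2) = 762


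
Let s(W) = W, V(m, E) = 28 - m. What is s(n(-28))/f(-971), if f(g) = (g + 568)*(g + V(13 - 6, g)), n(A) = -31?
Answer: -1/12350 ≈ -8.0972e-5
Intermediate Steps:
f(g) = (21 + g)*(568 + g) (f(g) = (g + 568)*(g + (28 - (13 - 6))) = (568 + g)*(g + (28 - 1*7)) = (568 + g)*(g + (28 - 7)) = (568 + g)*(g + 21) = (568 + g)*(21 + g) = (21 + g)*(568 + g))
s(n(-28))/f(-971) = -31/(11928 + (-971)² + 589*(-971)) = -31/(11928 + 942841 - 571919) = -31/382850 = -31*1/382850 = -1/12350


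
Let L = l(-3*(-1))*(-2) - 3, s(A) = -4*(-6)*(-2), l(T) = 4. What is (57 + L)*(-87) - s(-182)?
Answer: -3954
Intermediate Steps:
s(A) = -48 (s(A) = 24*(-2) = -48)
L = -11 (L = 4*(-2) - 3 = -8 - 3 = -11)
(57 + L)*(-87) - s(-182) = (57 - 11)*(-87) - 1*(-48) = 46*(-87) + 48 = -4002 + 48 = -3954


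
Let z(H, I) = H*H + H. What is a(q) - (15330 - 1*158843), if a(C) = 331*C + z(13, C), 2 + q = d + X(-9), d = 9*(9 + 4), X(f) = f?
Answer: 178781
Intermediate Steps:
d = 117 (d = 9*13 = 117)
z(H, I) = H + H² (z(H, I) = H² + H = H + H²)
q = 106 (q = -2 + (117 - 9) = -2 + 108 = 106)
a(C) = 182 + 331*C (a(C) = 331*C + 13*(1 + 13) = 331*C + 13*14 = 331*C + 182 = 182 + 331*C)
a(q) - (15330 - 1*158843) = (182 + 331*106) - (15330 - 1*158843) = (182 + 35086) - (15330 - 158843) = 35268 - 1*(-143513) = 35268 + 143513 = 178781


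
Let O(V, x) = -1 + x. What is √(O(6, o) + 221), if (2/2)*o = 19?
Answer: √239 ≈ 15.460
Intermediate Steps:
o = 19
√(O(6, o) + 221) = √((-1 + 19) + 221) = √(18 + 221) = √239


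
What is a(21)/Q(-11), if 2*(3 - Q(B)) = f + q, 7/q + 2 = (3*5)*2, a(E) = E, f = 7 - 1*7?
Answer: 168/23 ≈ 7.3043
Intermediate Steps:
f = 0 (f = 7 - 7 = 0)
q = ¼ (q = 7/(-2 + (3*5)*2) = 7/(-2 + 15*2) = 7/(-2 + 30) = 7/28 = 7*(1/28) = ¼ ≈ 0.25000)
Q(B) = 23/8 (Q(B) = 3 - (0 + ¼)/2 = 3 - ½*¼ = 3 - ⅛ = 23/8)
a(21)/Q(-11) = 21/(23/8) = 21*(8/23) = 168/23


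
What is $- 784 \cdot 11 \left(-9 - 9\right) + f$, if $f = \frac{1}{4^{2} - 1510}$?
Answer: $\frac{231916607}{1494} \approx 1.5523 \cdot 10^{5}$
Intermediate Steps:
$f = - \frac{1}{1494}$ ($f = \frac{1}{16 - 1510} = \frac{1}{-1494} = - \frac{1}{1494} \approx -0.00066934$)
$- 784 \cdot 11 \left(-9 - 9\right) + f = - 784 \cdot 11 \left(-9 - 9\right) - \frac{1}{1494} = - 784 \cdot 11 \left(-18\right) - \frac{1}{1494} = \left(-784\right) \left(-198\right) - \frac{1}{1494} = 155232 - \frac{1}{1494} = \frac{231916607}{1494}$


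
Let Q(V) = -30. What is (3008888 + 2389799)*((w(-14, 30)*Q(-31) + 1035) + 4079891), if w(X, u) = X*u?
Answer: 22099665600362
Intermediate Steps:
(3008888 + 2389799)*((w(-14, 30)*Q(-31) + 1035) + 4079891) = (3008888 + 2389799)*((-14*30*(-30) + 1035) + 4079891) = 5398687*((-420*(-30) + 1035) + 4079891) = 5398687*((12600 + 1035) + 4079891) = 5398687*(13635 + 4079891) = 5398687*4093526 = 22099665600362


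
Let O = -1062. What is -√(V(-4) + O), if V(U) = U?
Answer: -I*√1066 ≈ -32.65*I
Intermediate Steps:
-√(V(-4) + O) = -√(-4 - 1062) = -√(-1066) = -I*√1066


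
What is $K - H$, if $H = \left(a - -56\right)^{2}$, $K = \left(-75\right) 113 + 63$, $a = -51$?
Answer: $-8437$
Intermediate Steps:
$K = -8412$ ($K = -8475 + 63 = -8412$)
$H = 25$ ($H = \left(-51 - -56\right)^{2} = \left(-51 + 56\right)^{2} = 5^{2} = 25$)
$K - H = -8412 - 25 = -8437$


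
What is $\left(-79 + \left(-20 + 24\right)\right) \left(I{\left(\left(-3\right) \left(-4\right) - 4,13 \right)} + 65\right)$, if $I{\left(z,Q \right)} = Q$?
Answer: $-5850$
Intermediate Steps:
$\left(-79 + \left(-20 + 24\right)\right) \left(I{\left(\left(-3\right) \left(-4\right) - 4,13 \right)} + 65\right) = \left(-79 + \left(-20 + 24\right)\right) \left(13 + 65\right) = \left(-79 + 4\right) 78 = \left(-75\right) 78 = -5850$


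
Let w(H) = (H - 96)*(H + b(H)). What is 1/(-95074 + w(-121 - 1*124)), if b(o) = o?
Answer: 1/72016 ≈ 1.3886e-5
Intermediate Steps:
w(H) = 2*H*(-96 + H) (w(H) = (H - 96)*(H + H) = (-96 + H)*(2*H) = 2*H*(-96 + H))
1/(-95074 + w(-121 - 1*124)) = 1/(-95074 + 2*(-121 - 1*124)*(-96 + (-121 - 1*124))) = 1/(-95074 + 2*(-121 - 124)*(-96 + (-121 - 124))) = 1/(-95074 + 2*(-245)*(-96 - 245)) = 1/(-95074 + 2*(-245)*(-341)) = 1/(-95074 + 167090) = 1/72016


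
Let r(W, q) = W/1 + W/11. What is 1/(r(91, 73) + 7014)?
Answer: 11/78246 ≈ 0.00014058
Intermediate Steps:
r(W, q) = 12*W/11 (r(W, q) = W*1 + W*(1/11) = W + W/11 = 12*W/11)
1/(r(91, 73) + 7014) = 1/((12/11)*91 + 7014) = 1/(1092/11 + 7014) = 1/(78246/11) = 11/78246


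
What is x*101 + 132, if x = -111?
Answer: -11079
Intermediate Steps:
x*101 + 132 = -111*101 + 132 = -11211 + 132 = -11079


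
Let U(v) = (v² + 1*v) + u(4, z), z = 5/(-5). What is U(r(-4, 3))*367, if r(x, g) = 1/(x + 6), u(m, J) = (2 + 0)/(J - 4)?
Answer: 2569/20 ≈ 128.45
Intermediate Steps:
z = -1 (z = 5*(-⅕) = -1)
u(m, J) = 2/(-4 + J)
r(x, g) = 1/(6 + x)
U(v) = -⅖ + v + v² (U(v) = (v² + 1*v) + 2/(-4 - 1) = (v² + v) + 2/(-5) = (v + v²) + 2*(-⅕) = (v + v²) - ⅖ = -⅖ + v + v²)
U(r(-4, 3))*367 = (-⅖ + 1/(6 - 4) + (1/(6 - 4))²)*367 = (-⅖ + 1/2 + (1/2)²)*367 = (-⅖ + ½ + (½)²)*367 = (-⅖ + ½ + ¼)*367 = (7/20)*367 = 2569/20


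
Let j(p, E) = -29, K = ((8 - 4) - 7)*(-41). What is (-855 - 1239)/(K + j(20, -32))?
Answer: -1047/47 ≈ -22.277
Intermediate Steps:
K = 123 (K = (4 - 7)*(-41) = -3*(-41) = 123)
(-855 - 1239)/(K + j(20, -32)) = (-855 - 1239)/(123 - 29) = -2094/94 = (1/94)*(-2094) = -1047/47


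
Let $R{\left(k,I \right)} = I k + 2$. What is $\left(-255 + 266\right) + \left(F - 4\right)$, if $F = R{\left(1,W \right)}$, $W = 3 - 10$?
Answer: $2$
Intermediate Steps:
$W = -7$ ($W = 3 - 10 = -7$)
$R{\left(k,I \right)} = 2 + I k$
$F = -5$ ($F = 2 - 7 = -5$)
$\left(-255 + 266\right) + \left(F - 4\right) = \left(-255 + 266\right) - 9 = 11 - 9 = 2$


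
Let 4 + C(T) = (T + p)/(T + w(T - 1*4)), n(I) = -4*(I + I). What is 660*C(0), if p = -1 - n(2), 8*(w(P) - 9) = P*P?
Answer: -1740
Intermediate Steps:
n(I) = -8*I
w(P) = 9 + P²/8 (w(P) = 9 + (P*P)/8 = 9 + P²/8)
p = 15 (p = -1 - (-8)*2 = -1 - 1*(-16) = -1 + 16 = 15)
C(T) = -4 + (15 + T)/(9 + T + (-4 + T)²/8) (C(T) = -4 + (T + 15)/(T + (9 + (T - 1*4)²/8)) = -4 + (15 + T)/(T + (9 + (T - 4)²/8)) = -4 + (15 + T)/(T + (9 + (-4 + T)²/8)) = -4 + (15 + T)/(9 + T + (-4 + T)²/8))
660*C(0) = 660*(4*(-58 - 1*0² + 2*0)/(88 + 0²)) = 660*(4*(-58 - 1*0 + 0)/(88 + 0)) = 660*(4*(-58 + 0 + 0)/88) = 660*(4*(1/88)*(-58)) = 660*(-29/11) = -1740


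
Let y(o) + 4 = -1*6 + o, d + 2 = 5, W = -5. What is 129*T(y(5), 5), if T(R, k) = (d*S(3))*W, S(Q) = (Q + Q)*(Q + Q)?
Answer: -69660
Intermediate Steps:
d = 3 (d = -2 + 5 = 3)
S(Q) = 4*Q² (S(Q) = (2*Q)*(2*Q) = 4*Q²)
y(o) = -10 + o (y(o) = -4 + (-1*6 + o) = -4 + (-6 + o) = -10 + o)
T(R, k) = -540 (T(R, k) = (3*(4*3²))*(-5) = (3*(4*9))*(-5) = (3*36)*(-5) = 108*(-5) = -540)
129*T(y(5), 5) = 129*(-540) = -69660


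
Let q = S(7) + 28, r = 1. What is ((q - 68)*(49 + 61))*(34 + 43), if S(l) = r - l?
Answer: -389620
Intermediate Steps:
S(l) = 1 - l
q = 22 (q = (1 - 1*7) + 28 = (1 - 7) + 28 = -6 + 28 = 22)
((q - 68)*(49 + 61))*(34 + 43) = ((22 - 68)*(49 + 61))*(34 + 43) = -46*110*77 = -5060*77 = -389620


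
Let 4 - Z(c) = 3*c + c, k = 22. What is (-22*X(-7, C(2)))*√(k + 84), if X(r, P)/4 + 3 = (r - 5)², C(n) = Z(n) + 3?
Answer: -12408*√106 ≈ -1.2775e+5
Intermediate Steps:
Z(c) = 4 - 4*c (Z(c) = 4 - (3*c + c) = 4 - 4*c)
C(n) = 7 - 4*n (C(n) = (4 - 4*n) + 3 = 7 - 4*n)
X(r, P) = -12 + 4*(-5 + r)² (X(r, P) = -12 + 4*(r - 5)² = -12 + 4*(-5 + r)²)
(-22*X(-7, C(2)))*√(k + 84) = (-22*(-12 + 4*(-5 - 7)²))*√(22 + 84) = (-22*(-12 + 4*(-12)²))*√106 = (-22*(-12 + 4*144))*√106 = (-22*(-12 + 576))*√106 = (-22*564)*√106 = -12408*√106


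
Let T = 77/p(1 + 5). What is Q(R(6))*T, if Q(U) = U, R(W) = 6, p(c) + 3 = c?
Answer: 154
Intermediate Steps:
p(c) = -3 + c
T = 77/3 (T = 77/(-3 + (1 + 5)) = 77/(-3 + 6) = 77/3 ≈ 25.667)
Q(R(6))*T = 6*(77/3) = 154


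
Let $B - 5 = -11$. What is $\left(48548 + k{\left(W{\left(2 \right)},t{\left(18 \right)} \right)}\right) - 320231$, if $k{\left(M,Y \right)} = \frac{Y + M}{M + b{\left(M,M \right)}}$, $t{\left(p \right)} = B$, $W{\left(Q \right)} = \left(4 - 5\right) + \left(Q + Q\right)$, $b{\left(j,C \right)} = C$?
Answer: $- \frac{543367}{2} \approx -2.7168 \cdot 10^{5}$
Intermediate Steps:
$W{\left(Q \right)} = -1 + 2 Q$
$B = -6$ ($B = 5 - 11 = -6$)
$t{\left(p \right)} = -6$
$k{\left(M,Y \right)} = \frac{M + Y}{2 M}$ ($k{\left(M,Y \right)} = \frac{Y + M}{M + M} = \frac{M + Y}{2 M}$)
$\left(48548 + k{\left(W{\left(2 \right)},t{\left(18 \right)} \right)}\right) - 320231 = \left(48548 + \frac{\left(-1 + 2 \cdot 2\right) - 6}{2 \left(-1 + 2 \cdot 2\right)}\right) - 320231 = \left(48548 + \frac{\left(-1 + 4\right) - 6}{2 \left(-1 + 4\right)}\right) - 320231 = \left(48548 + \frac{3 - 6}{2 \cdot 3}\right) - 320231 = \left(48548 + \frac{1}{2} \cdot \frac{1}{3} \left(-3\right)\right) - 320231 = \left(48548 - \frac{1}{2}\right) - 320231 = \frac{97095}{2} - 320231 = - \frac{543367}{2}$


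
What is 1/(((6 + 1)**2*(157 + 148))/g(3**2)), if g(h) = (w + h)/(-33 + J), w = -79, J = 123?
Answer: -1/19215 ≈ -5.2043e-5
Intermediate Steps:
g(h) = -79/90 + h/90 (g(h) = (-79 + h)/(-33 + 123) = (-79 + h)/90 = (-79 + h)*(1/90) = -79/90 + h/90)
1/(((6 + 1)**2*(157 + 148))/g(3**2)) = 1/(((6 + 1)**2*(157 + 148))/(-79/90 + (1/90)*3**2)) = 1/((7**2*305)/(-79/90 + (1/90)*9)) = 1/((49*305)/(-79/90 + 1/10)) = 1/(14945/(-7/9)) = 1/(14945*(-9/7)) = 1/(-19215) = -1/19215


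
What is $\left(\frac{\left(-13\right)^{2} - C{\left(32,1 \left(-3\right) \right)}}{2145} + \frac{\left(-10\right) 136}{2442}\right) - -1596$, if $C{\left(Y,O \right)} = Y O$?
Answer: $\frac{8442143}{5291} \approx 1595.6$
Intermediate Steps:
$C{\left(Y,O \right)} = O Y$
$\left(\frac{\left(-13\right)^{2} - C{\left(32,1 \left(-3\right) \right)}}{2145} + \frac{\left(-10\right) 136}{2442}\right) - -1596 = \left(\frac{\left(-13\right)^{2} - 1 \left(-3\right) 32}{2145} + \frac{\left(-10\right) 136}{2442}\right) - -1596 = \left(\left(169 - \left(-3\right) 32\right) \frac{1}{2145} - \frac{680}{1221}\right) + 1596 = \left(\left(169 - -96\right) \frac{1}{2145} - \frac{680}{1221}\right) + 1596 = \left(\left(169 + 96\right) \frac{1}{2145} - \frac{680}{1221}\right) + 1596 = \left(265 \cdot \frac{1}{2145} - \frac{680}{1221}\right) + 1596 = \left(\frac{53}{429} - \frac{680}{1221}\right) + 1596 = - \frac{2293}{5291} + 1596 = \frac{8442143}{5291}$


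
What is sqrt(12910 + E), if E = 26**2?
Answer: sqrt(13586) ≈ 116.56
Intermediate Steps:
E = 676
sqrt(12910 + E) = sqrt(12910 + 676) = sqrt(13586)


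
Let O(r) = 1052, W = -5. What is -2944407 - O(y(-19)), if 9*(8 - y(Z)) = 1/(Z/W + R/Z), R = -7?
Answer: -2945459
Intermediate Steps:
y(Z) = 8 - 1/(9*(-7/Z - Z/5)) (y(Z) = 8 - 1/(9*(Z/(-5) - 7/Z)) = 8 - 1/(9*(Z*(-⅕) - 7/Z)) = 8 - 1/(9*(-Z/5 - 7/Z)) = 8 - 1/(9*(-7/Z - Z/5)))
-2944407 - O(y(-19)) = -2944407 - 1*1052 = -2944407 - 1052 = -2945459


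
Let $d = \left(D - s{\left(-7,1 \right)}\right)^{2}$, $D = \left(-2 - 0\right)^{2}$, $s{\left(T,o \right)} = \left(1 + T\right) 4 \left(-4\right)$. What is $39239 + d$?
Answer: $47703$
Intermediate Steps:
$s{\left(T,o \right)} = -16 - 16 T$ ($s{\left(T,o \right)} = \left(4 + 4 T\right) \left(-4\right) = -16 - 16 T$)
$D = 4$ ($D = \left(-2 + 0\right)^{2} = \left(-2\right)^{2} = 4$)
$d = 8464$ ($d = \left(4 - \left(-16 - -112\right)\right)^{2} = \left(4 - \left(-16 + 112\right)\right)^{2} = \left(4 - 96\right)^{2} = \left(-92\right)^{2} = 8464$)
$39239 + d = 39239 + 8464 = 47703$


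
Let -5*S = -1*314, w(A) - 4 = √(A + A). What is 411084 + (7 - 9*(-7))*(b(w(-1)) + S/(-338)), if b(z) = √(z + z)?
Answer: 69470998/169 + 70*√(8 + 2*I*√2) ≈ 4.1127e+5 + 34.481*I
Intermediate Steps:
w(A) = 4 + √2*√A (w(A) = 4 + √(A + A) = 4 + √(2*A) = 4 + √2*√A)
b(z) = √2*√z (b(z) = √(2*z) = √2*√z)
S = 314/5 (S = -(-1)*314/5 = -⅕*(-314) = 314/5 ≈ 62.800)
411084 + (7 - 9*(-7))*(b(w(-1)) + S/(-338)) = 411084 + (7 - 9*(-7))*(√2*√(4 + √2*√(-1)) + (314/5)/(-338)) = 411084 + (7 + 63)*(√2*√(4 + √2*I) + (314/5)*(-1/338)) = 411084 + 70*(√2*√(4 + I*√2) - 157/845) = 411084 + 70*(-157/845 + √2*√(4 + I*√2)) = 411084 + (-2198/169 + 70*√2*√(4 + I*√2)) = 69470998/169 + 70*√2*√(4 + I*√2)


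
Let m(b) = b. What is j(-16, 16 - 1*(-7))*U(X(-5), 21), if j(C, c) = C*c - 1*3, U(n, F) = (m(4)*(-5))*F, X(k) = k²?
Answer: 155820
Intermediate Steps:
U(n, F) = -20*F (U(n, F) = (4*(-5))*F = -20*F)
j(C, c) = -3 + C*c (j(C, c) = C*c - 3 = -3 + C*c)
j(-16, 16 - 1*(-7))*U(X(-5), 21) = (-3 - 16*(16 - 1*(-7)))*(-20*21) = (-3 - 16*(16 + 7))*(-420) = (-3 - 16*23)*(-420) = (-3 - 368)*(-420) = -371*(-420) = 155820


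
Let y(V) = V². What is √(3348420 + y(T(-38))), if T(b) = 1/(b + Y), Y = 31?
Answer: √164072581/7 ≈ 1829.9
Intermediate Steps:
T(b) = 1/(31 + b) (T(b) = 1/(b + 31) = 1/(31 + b))
√(3348420 + y(T(-38))) = √(3348420 + (1/(31 - 38))²) = √(3348420 + (1/(-7))²) = √(3348420 + (-⅐)²) = √(3348420 + 1/49) = √(164072581/49) = √164072581/7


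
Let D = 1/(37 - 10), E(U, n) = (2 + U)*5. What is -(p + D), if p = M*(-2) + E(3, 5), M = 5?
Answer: -406/27 ≈ -15.037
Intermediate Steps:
E(U, n) = 10 + 5*U
p = 15 (p = 5*(-2) + (10 + 5*3) = -10 + (10 + 15) = -10 + 25 = 15)
D = 1/27 ≈ 0.037037
-(p + D) = -(15 + 1/27) = -1*406/27 = -406/27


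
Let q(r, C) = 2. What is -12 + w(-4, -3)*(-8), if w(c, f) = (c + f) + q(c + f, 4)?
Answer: 28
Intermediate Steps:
w(c, f) = 2 + c + f (w(c, f) = (c + f) + 2 = 2 + c + f)
-12 + w(-4, -3)*(-8) = -12 + (2 - 4 - 3)*(-8) = -12 - 5*(-8) = -12 + 40 = 28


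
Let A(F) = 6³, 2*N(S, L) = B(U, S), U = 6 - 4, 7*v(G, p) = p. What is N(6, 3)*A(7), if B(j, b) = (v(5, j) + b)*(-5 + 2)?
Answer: -14256/7 ≈ -2036.6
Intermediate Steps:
v(G, p) = p/7
U = 2
B(j, b) = -3*b - 3*j/7 (B(j, b) = (j/7 + b)*(-5 + 2) = (b + j/7)*(-3) = -3*b - 3*j/7)
N(S, L) = -3/7 - 3*S/2 (N(S, L) = (-3*S - 3/7*2)/2 = (-3*S - 6/7)/2 = (-6/7 - 3*S)/2 = -3/7 - 3*S/2)
A(F) = 216
N(6, 3)*A(7) = (-3/7 - 3/2*6)*216 = (-3/7 - 9)*216 = -66/7*216 = -14256/7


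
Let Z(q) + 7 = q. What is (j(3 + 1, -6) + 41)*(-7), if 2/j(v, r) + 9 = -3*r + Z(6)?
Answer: -1155/4 ≈ -288.75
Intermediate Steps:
Z(q) = -7 + q
j(v, r) = 2/(-10 - 3*r) (j(v, r) = 2/(-9 + (-3*r + (-7 + 6))) = 2/(-9 + (-3*r - 1)) = 2/(-9 + (-1 - 3*r)) = 2/(-10 - 3*r))
(j(3 + 1, -6) + 41)*(-7) = (-2/(10 + 3*(-6)) + 41)*(-7) = (-2/(10 - 18) + 41)*(-7) = (-2/(-8) + 41)*(-7) = (-2*(-1/8) + 41)*(-7) = (1/4 + 41)*(-7) = (165/4)*(-7) = -1155/4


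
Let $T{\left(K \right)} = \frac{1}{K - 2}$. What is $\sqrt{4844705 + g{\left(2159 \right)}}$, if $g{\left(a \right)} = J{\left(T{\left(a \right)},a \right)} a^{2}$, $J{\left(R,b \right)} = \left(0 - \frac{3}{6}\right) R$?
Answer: $\frac{\sqrt{90142738727946}}{4314} \approx 2200.8$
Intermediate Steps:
$T{\left(K \right)} = \frac{1}{-2 + K}$
$J{\left(R,b \right)} = - \frac{R}{2}$ ($J{\left(R,b \right)} = \left(0 - \frac{1}{2}\right) R = - \frac{R}{2}$)
$g{\left(a \right)} = - \frac{a^{2}}{2 \left(-2 + a\right)}$ ($g{\left(a \right)} = - \frac{1}{2 \left(-2 + a\right)} a^{2} = - \frac{a^{2}}{2 \left(-2 + a\right)}$)
$\sqrt{4844705 + g{\left(2159 \right)}} = \sqrt{4844705 - \frac{2159^{2}}{-4 + 2 \cdot 2159}} = \sqrt{4844705 - \frac{4661281}{-4 + 4318}} = \sqrt{4844705 - \frac{4661281}{4314}} = \sqrt{\frac{20895396089}{4314}} = \frac{\sqrt{90142738727946}}{4314}$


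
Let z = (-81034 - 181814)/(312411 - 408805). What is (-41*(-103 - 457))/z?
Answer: 69162695/8214 ≈ 8420.1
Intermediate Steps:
z = 131424/48197 (z = -262848/(-96394) = -262848*(-1/96394) = 131424/48197 ≈ 2.7268)
(-41*(-103 - 457))/z = (-41*(-103 - 457))/(131424/48197) = -41*(-560)*(48197/131424) = 22960*(48197/131424) = 69162695/8214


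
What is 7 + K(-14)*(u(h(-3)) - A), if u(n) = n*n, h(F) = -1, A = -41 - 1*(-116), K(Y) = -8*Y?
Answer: -8281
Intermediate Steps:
A = 75 (A = -41 + 116 = 75)
u(n) = n²
7 + K(-14)*(u(h(-3)) - A) = 7 + (-8*(-14))*((-1)² - 1*75) = 7 + 112*(1 - 75) = 7 + 112*(-74) = 7 - 8288 = -8281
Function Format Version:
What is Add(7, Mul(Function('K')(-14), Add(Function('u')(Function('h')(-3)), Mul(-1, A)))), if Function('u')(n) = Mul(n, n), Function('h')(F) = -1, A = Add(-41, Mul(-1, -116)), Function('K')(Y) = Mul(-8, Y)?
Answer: -8281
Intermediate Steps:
A = 75 (A = Add(-41, 116) = 75)
Function('u')(n) = Pow(n, 2)
Add(7, Mul(Function('K')(-14), Add(Function('u')(Function('h')(-3)), Mul(-1, A)))) = Add(7, Mul(Mul(-8, -14), Add(Pow(-1, 2), Mul(-1, 75)))) = Add(7, Mul(112, Add(1, -75))) = Add(7, Mul(112, -74)) = Add(7, -8288) = -8281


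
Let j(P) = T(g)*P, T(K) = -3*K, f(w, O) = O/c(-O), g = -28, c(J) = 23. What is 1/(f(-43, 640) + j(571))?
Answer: 23/1103812 ≈ 2.0837e-5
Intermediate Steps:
f(w, O) = O/23
j(P) = 84*P (j(P) = (-3*(-28))*P = 84*P)
1/(f(-43, 640) + j(571)) = 1/((1/23)*640 + 84*571) = 1/(640/23 + 47964) = 1/(1103812/23) = 23/1103812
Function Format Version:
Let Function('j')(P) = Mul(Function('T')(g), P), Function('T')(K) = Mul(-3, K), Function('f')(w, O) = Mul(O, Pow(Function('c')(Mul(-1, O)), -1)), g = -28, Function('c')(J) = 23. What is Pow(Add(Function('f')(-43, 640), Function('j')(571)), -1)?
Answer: Rational(23, 1103812) ≈ 2.0837e-5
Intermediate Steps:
Function('f')(w, O) = Mul(Rational(1, 23), O) (Function('f')(w, O) = Mul(O, Pow(23, -1)) = Mul(O, Rational(1, 23)) = Mul(Rational(1, 23), O))
Function('j')(P) = Mul(84, P) (Function('j')(P) = Mul(Mul(-3, -28), P) = Mul(84, P))
Pow(Add(Function('f')(-43, 640), Function('j')(571)), -1) = Pow(Add(Mul(Rational(1, 23), 640), Mul(84, 571)), -1) = Pow(Add(Rational(640, 23), 47964), -1) = Pow(Rational(1103812, 23), -1) = Rational(23, 1103812)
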